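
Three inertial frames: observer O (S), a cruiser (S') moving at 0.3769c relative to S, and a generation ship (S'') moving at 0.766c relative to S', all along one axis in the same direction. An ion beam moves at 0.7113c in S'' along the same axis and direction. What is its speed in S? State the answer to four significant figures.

Compose velocities in two stages. Stage 1 (into S'): u₁ = (0.7113+0.766)/(1+0.7113×0.766) = 0.95627.
Stage 2 (into S): u = (0.95627+0.3769)/(1+0.95627×0.3769) = 0.97997, so the speed is 0.9800c.

0.9800c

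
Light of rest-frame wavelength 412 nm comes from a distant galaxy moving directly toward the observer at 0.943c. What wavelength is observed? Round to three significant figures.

Relativistic Doppler for wavelength: λ_obs = λ_src · √((1−β)/(1+β)).
With β = 0.943: factor = √(0.057/1.943) = 0.17128.
λ_obs = 412 × 0.17128 = 70.6 nm.

70.6 nm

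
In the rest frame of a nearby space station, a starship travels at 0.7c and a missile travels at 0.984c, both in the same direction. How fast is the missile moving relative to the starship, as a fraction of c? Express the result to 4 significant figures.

Transform to the starship's frame: u' = (u − v)/(1 − uv/c²).
u' = (0.984 − 0.7)/(1 − 0.984×0.7) = 0.284/0.3112 = 0.9126.
Speed in the starship's frame: 0.9126c (in the same direction).

0.9126c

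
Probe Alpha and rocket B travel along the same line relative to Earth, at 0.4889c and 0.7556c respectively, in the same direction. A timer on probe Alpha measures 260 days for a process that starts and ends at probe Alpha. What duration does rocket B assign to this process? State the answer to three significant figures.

The velocity of probe Alpha relative to rocket B is (0.4889 − 0.7556)c / (1 − 0.4889×0.7556) = −0.42294c; relative speed 0.42294c.
γ for this relative speed: γ = 1/√(1 − 0.178878) = 1.1036.
Probe Alpha's interval is proper; time dilation gives Δt_B = γΔτ = 1.1036 × 260 days = 287 days.

287 days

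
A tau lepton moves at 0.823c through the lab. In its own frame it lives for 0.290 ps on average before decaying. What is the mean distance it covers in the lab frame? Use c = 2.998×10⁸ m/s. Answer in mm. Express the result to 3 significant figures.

0.126 mm

γ = 1/√(1 − β²) = 1/√(1 − 0.677329) = 1/√0.322671 = 1/0.568041 = 1.7604.
Lab-frame lifetime: Δt = γτ = 1.7604 × 0.290 ps = 0.51052 ps.
Distance: d = vΔt = 0.823 × 2.998×10⁸ m/s × 5.1052×10^-13 s = 1.26×10^-4 m = 0.126 mm.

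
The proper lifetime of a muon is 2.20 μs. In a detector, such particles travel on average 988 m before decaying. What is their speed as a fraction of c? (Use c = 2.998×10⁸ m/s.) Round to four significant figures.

d = βγcτ ⇒ βγ = d/(cτ) = 988.0 m / (659.56 m) = 1.498.
β = (βγ)/√(1+(βγ)²) = 1.498/√3.244 = 0.8317.

0.8317c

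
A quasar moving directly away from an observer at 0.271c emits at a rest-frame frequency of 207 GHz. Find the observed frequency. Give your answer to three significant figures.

Relativistic Doppler (source moving away): f_obs = f_src · √((1−β)/(1+β)).
With β = 0.271: factor = √(0.729/1.271) = 0.75734.
f_obs = 207 × 0.75734 = 157 GHz.

157 GHz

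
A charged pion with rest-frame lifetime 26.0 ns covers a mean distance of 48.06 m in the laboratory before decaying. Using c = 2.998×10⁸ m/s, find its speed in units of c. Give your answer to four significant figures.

Lab distance = (lab lifetime)·v = γτ·βc, so βγ = d/(cτ) = 48.06/(2.998×10⁸ × 2.600×10^-8) = 6.1656.
With βγ = 6.1656: γ² = 1 + (βγ)² = 39.0146, and β = (βγ)/γ = 6.1656/6.24617 = 0.9871.

0.9871c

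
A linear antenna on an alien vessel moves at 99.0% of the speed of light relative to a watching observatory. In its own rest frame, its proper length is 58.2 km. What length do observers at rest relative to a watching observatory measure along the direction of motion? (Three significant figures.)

With β = 0.99, γ = 1/√(1 − 0.99²) = 1/√0.0199 = 7.0888.
Length contraction: L = L₀/γ = 58.2/7.0888 = 8.21 km.

8.21 km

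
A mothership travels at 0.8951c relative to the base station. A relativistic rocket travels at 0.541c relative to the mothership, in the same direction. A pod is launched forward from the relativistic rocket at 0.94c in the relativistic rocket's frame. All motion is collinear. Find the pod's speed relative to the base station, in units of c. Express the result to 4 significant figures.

0.9990c

Compose velocities in two stages. Stage 1 (into S'): u₁ = (0.94+0.541)/(1+0.94×0.541) = 0.98174.
Stage 2 (into S): u = (0.98174+0.8951)/(1+0.98174×0.8951) = 0.99898, so the speed is 0.9990c.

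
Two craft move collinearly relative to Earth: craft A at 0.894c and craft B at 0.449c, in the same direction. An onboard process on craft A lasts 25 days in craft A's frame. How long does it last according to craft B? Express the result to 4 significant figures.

Speed of craft A in craft B's frame: u = (v_A − v_B)/(1 − v_A v_B/c²) = (0.894 − 0.449)/(1 − 0.894×0.449) = 0.445/0.598594 = 0.74341; |u| = 0.74341c.
At |u| = 0.74341c, γ = (1 − 0.552658)^(−1/2) = 1.4951.
The clock on craft A records proper time, so craft B measures Δt = γΔτ = 1.4951 × 25 = 37.38 days.

37.38 days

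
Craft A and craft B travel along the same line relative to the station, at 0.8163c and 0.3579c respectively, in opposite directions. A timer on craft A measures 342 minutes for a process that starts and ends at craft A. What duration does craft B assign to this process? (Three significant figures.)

Speed of craft A in craft B's frame: u = (v_A + v_B)/(1 + v_A v_B/c²) = (0.8163 + 0.3579)/(1 + 0.8163×0.3579) = 1.1742/1.29215377 = 0.90872; |u| = 0.90872c.
γ for this relative speed: γ = 1/√(1 − 0.825772) = 2.3957.
The clock on craft A records proper time, so craft B measures Δt = γΔτ = 2.3957 × 342 = 819 minutes.

819 minutes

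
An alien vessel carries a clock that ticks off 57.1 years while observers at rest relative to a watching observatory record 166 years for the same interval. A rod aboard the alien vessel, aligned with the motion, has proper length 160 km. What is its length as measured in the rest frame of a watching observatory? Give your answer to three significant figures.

From Δt = γΔτ: γ = 166/57.1 = 2.90718.
L = L₀/γ = 160/2.90718 = 55.0 km.

55.0 km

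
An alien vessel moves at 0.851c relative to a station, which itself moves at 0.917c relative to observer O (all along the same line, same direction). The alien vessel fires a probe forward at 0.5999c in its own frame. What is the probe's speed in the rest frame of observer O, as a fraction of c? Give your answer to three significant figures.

Apply u = (u'+v)/(1+u'v) twice. Probe in the station frame: (0.5999+0.851)/(1+0.5999·0.851) = 1.4509/1.5105149 = 0.96053c.
That velocity, transformed to the rest frame of observer O: (0.96053+0.917)/(1+0.96053·0.917) = 1.87753/1.88080601 = 0.99826c.

0.998c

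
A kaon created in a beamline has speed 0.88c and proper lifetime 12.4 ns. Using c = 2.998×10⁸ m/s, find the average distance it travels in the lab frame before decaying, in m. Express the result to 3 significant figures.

γ = 1/√(1 − β²) = 1/√(1 − 0.7744) = 1/√0.2256 = 1/0.474974 = 2.1054.
Lab-frame lifetime: Δt = γτ = 2.1054 × 12.4 ns = 26.107 ns.
Distance: d = vΔt = 0.88 × 2.998×10⁸ m/s × 2.6107×10^-8 s = 6.89 m.

6.89 m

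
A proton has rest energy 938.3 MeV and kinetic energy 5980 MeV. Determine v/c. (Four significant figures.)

0.9908

γ = 1 + K/(mc²) = 1 + 5980/938.3 = 7.3732.
β = √(1 − 1/γ²) = √(1 − 0.0183945) = √0.9816055 = 0.9908.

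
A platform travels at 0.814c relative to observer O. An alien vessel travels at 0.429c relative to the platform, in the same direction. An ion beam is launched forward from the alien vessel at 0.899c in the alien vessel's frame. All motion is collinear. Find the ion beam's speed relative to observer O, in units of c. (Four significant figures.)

Apply u = (u'+v)/(1+u'v) twice. Ion beam in the platform frame: (0.899+0.429)/(1+0.899·0.429) = 1.328/1.385671 = 0.95838c.
That velocity, transformed to the rest frame of observer O: (0.95838+0.814)/(1+0.95838·0.814) = 1.77238/1.78012132 = 0.99565c.

0.9957c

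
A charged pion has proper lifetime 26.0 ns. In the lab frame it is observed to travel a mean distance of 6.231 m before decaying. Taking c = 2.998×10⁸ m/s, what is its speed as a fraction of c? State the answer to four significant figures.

d = βγcτ ⇒ βγ = d/(cτ) = 6.231 m / (7.7948 m) = 0.79938.
β = (βγ)/√(1+(βγ)²) = 0.79938/√1.639008 = 0.6244.

0.6244c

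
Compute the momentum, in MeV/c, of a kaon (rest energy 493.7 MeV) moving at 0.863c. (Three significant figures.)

843 MeV/c

γ = 1/√(1 − β²) = 1/√(1 − 0.744769) = 1/√0.255231 = 1/0.505204 = 1.9794.
Momentum: p = γβ·mc = 1.9794 × 0.863 × 493.7 MeV/c = 843 MeV/c.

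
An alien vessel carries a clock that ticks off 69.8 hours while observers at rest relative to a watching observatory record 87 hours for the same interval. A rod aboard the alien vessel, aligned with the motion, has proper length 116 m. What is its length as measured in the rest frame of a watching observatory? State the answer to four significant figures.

The time-dilation ratio gives γ = 87/69.8 = 1.24642.
L = L₀/γ = 116/1.24642 = 93.07 m.

93.07 m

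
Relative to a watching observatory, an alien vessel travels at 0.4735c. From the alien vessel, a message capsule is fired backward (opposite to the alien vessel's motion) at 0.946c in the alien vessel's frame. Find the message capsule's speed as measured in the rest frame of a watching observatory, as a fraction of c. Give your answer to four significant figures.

0.8559c

Relativistic velocity addition: u = (u' + v)/(1 + u'v/c²), with u' = −0.946c and v = 0.4735c.
Numerator: −0.946 + 0.4735 = −0.4725. Denominator: 1 + (−0.946)(0.4735) = 0.552069.
u = −0.4725/0.552069 = −0.85587, so the speed is 0.8559c.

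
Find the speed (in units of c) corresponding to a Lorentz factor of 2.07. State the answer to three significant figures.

β = √(1 − 1/γ²) = √(1 − 1/4.2849) = √0.766622 = 0.876.

0.876c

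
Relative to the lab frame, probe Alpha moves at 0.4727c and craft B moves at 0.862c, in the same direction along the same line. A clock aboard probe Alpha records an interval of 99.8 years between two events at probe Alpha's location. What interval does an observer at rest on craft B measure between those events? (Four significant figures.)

Speed of probe Alpha in craft B's frame: u = (v_A − v_B)/(1 − v_A v_B/c²) = (0.4727 − 0.862)/(1 − 0.4727×0.862) = −0.3893/0.5925326 = −0.65701; |u| = 0.65701c.
At |u| = 0.65701c, γ = (1 − 0.431662)^(−1/2) = 1.3265.
Probe Alpha's interval is proper; time dilation gives Δt_B = γΔτ = 1.3265 × 99.8 years = 132.4 years.

132.4 years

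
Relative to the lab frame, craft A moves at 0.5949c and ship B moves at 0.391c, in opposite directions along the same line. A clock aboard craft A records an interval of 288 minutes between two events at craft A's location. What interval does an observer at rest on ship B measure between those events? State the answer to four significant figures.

479.8 minutes

The velocity of craft A relative to ship B is (0.5949 + 0.391)c / (1 + 0.5949×0.391) = 0.79985c; relative speed 0.79985c.
γ for this relative speed: γ = 1/√(1 − 0.63976) = 1.6661.
The clock on craft A records proper time, so ship B measures Δt = γΔτ = 1.6661 × 288 = 479.8 minutes.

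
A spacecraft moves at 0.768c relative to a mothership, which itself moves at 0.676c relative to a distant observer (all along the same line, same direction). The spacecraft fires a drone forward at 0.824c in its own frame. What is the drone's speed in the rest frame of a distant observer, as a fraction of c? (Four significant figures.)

0.9951c

Apply u = (u'+v)/(1+u'v) twice. Drone in the mothership frame: (0.824+0.768)/(1+0.824·0.768) = 1.592/1.632832 = 0.97499c.
That velocity, transformed to the rest frame of a distant observer: (0.97499+0.676)/(1+0.97499·0.676) = 1.65099/1.65909324 = 0.99512c.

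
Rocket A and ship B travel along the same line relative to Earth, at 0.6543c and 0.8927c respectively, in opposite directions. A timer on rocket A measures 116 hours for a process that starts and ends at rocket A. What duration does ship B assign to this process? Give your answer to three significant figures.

539 hours

Transform rocket A's velocity into ship B's frame: (0.6543 + 0.8927)/(1 + 0.6543·0.8927) = 1.547/1.58409361, so the relative speed is 0.97658c.
At |u| = 0.97658c, γ = (1 − 0.953708)^(−1/2) = 4.6478.
Rocket A's interval is proper; time dilation gives Δt_B = γΔτ = 4.6478 × 116 hours = 539 hours.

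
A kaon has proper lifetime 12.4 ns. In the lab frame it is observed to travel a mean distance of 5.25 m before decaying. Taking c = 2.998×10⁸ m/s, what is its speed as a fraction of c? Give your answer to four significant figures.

Let x = d/(cτ) = 5.250 m / (2.998×10⁸ m/s × 1.240×10^-8 s) = 1.4122. Since d = βγcτ, x = βγ = β/√(1−β²).
Solving: β² = x²/(1+x²) = 1.99431/2.99431 = 0.666033, so β = 0.8161.

0.8161c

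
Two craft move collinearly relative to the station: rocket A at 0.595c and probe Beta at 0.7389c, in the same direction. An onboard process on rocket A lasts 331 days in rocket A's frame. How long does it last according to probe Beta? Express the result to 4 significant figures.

342.5 days

The velocity of rocket A relative to probe Beta is (0.595 − 0.7389)c / (1 − 0.595×0.7389) = −0.2568c; relative speed 0.2568c.
At |u| = 0.2568c, γ = (1 − 0.0659462)^(−1/2) = 1.0347.
The clock on rocket A records proper time, so probe Beta measures Δt = γΔτ = 1.0347 × 331 = 342.5 days.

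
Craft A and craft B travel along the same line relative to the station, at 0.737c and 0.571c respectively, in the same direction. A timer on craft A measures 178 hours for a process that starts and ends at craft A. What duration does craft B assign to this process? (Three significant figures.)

Speed of craft A in craft B's frame: u = (v_A − v_B)/(1 − v_A v_B/c²) = (0.737 − 0.571)/(1 − 0.737×0.571) = 0.166/0.579173 = 0.28662; |u| = 0.28662c.
γ for this relative speed: γ = 1/√(1 − 0.082151) = 1.0438.
The clock on craft A records proper time, so craft B measures Δt = γΔτ = 1.0438 × 178 = 186 hours.

186 hours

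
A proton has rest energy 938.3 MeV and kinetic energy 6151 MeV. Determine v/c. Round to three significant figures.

0.991

K = (γ−1)mc², so γ = 1 + 6151/938.3 = 7.5555.
Then v/c = √(1 − γ⁻²) = √(1 − 0.0175176) = √0.9824824 = 0.991.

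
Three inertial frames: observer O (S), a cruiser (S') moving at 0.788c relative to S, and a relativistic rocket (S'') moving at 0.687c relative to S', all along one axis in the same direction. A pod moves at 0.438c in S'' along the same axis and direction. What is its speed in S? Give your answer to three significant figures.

0.983c

First combine the pod and relativistic rocket (S''→S'): u₁ = (0.438 + 0.687)/(1 + 0.438×0.687) = 1.125/1.300906 = 0.86478.
Then combine with the cruiser (S'→S): u = (0.86478 + 0.788)/(1 + 0.86478×0.788) = 1.65278/1.68144664 = 0.98295.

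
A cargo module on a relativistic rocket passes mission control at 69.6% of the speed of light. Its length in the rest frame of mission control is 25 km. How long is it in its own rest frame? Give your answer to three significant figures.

34.8 km

β² = 0.484416, so γ = 1/√0.515584 = 1.3927.
Proper length: L₀ = γ·L = 1.3927 × 25 = 34.8 km.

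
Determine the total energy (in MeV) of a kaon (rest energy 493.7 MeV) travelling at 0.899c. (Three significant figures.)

1130 MeV

With β = 0.899, γ = 1/√(1 − 0.899²) = 1/√0.191799 = 2.2834.
Total energy: E = γmc² = 2.2834 × 493.7 MeV = 1130 MeV.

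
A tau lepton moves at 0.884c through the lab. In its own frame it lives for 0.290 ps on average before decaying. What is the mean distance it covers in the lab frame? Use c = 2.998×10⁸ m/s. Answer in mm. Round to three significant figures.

γ = 1/√(1 − β²) = 1/√(1 − 0.781456) = 1/√0.218544 = 1/0.467487 = 2.1391.
Lab-frame lifetime: Δt = γτ = 2.1391 × 0.290 ps = 0.62034 ps.
Distance: d = vΔt = 0.884 × 2.998×10⁸ m/s × 6.2034×10^-13 s = 1.64×10^-4 m = 0.164 mm.

0.164 mm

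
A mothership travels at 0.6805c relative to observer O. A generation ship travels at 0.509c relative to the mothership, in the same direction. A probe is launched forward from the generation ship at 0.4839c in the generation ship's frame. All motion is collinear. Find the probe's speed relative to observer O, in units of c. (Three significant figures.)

Compose velocities in two stages. Stage 1 (into S'): u₁ = (0.4839+0.509)/(1+0.4839×0.509) = 0.79667.
Stage 2 (into S): u = (0.79667+0.6805)/(1+0.79667×0.6805) = 0.95787, so the speed is 0.958c.

0.958c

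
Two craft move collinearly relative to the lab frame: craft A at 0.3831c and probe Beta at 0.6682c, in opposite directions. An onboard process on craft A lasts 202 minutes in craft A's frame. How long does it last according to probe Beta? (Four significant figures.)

Transform craft A's velocity into probe Beta's frame: (0.3831 + 0.6682)/(1 + 0.3831·0.6682) = 1.0513/1.25598742, so the relative speed is 0.83703c.
γ for this relative speed: γ = 1/√(1 − 0.700619) = 1.8276.
Craft A's interval is proper; time dilation gives Δt_B = γΔτ = 1.8276 × 202 minutes = 369.2 minutes.

369.2 minutes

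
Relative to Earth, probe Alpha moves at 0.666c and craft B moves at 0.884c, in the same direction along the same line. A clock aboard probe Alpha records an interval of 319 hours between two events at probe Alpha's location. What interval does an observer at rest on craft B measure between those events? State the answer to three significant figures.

Transform probe Alpha's velocity into craft B's frame: (0.666 − 0.884)/(1 − 0.666·0.884) = −0.218/0.411256, so the relative speed is 0.53008c.
γ for this relative speed: γ = 1/√(1 − 0.280985) = 1.1793.
Probe Alpha's interval is proper; time dilation gives Δt_B = γΔτ = 1.1793 × 319 hours = 376 hours.

376 hours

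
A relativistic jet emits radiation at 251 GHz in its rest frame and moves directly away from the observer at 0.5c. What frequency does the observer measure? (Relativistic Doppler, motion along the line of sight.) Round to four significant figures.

144.9 GHz

Relativistic Doppler (source moving away): f_obs = f_src · √((1−β)/(1+β)).
With β = 0.5: factor = √(0.5/1.5) = 0.57735.
f_obs = 251 × 0.57735 = 144.9 GHz.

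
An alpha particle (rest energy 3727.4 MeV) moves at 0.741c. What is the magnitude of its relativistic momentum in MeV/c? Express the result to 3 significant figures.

4110 MeV/c

With β = 0.741, γ = 1/√(1 − 0.741²) = 1/√0.450919 = 1.4892.
Momentum: p = γβ·mc = 1.4892 × 0.741 × 3727.4 MeV/c = 4110 MeV/c.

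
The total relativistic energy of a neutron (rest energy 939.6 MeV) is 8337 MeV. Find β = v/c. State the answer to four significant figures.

0.9936

Total energy E = γmc² gives γ = 8337/939.6 = 8.8729.
Hence β = √(1 − 1/γ²) = √(1 − 0.0127019) = √0.9872981 = 0.9936.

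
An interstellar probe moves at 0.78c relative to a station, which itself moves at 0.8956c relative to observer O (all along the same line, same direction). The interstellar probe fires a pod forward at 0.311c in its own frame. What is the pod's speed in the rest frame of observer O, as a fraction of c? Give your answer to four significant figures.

0.9929c

First combine the pod and interstellar probe (S''→S'): u₁ = (0.311 + 0.78)/(1 + 0.311×0.78) = 1.091/1.24258 = 0.87801.
Then combine with the station (S'→S): u = (0.87801 + 0.8956)/(1 + 0.87801×0.8956) = 1.77361/1.786345756 = 0.99287.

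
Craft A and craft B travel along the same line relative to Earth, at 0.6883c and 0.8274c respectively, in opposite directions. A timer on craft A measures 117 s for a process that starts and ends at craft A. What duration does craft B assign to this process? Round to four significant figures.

450.7 s

The velocity of craft A relative to craft B is (0.6883 + 0.8274)c / (1 + 0.6883×0.8274) = 0.96572c; relative speed 0.96572c.
γ for this relative speed: γ = 1/√(1 − 0.932615) = 3.8523.
Craft A's interval is proper; time dilation gives Δt_B = γΔτ = 3.8523 × 117 s = 450.7 s.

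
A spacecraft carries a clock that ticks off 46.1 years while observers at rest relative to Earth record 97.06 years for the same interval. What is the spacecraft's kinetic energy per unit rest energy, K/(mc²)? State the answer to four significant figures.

1.105

The time-dilation ratio gives γ = 97.06/46.1 = 2.10542.
Since K = (γ−1)mc², K/(mc²) = 2.10542 − 1 = 1.105.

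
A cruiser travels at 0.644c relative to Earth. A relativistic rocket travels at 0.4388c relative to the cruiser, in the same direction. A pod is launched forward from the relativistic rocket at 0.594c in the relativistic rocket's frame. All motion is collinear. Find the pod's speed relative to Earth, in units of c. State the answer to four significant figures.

0.9579c

First combine the pod and relativistic rocket (S''→S'): u₁ = (0.594 + 0.4388)/(1 + 0.594×0.4388) = 1.0328/1.2606472 = 0.81926.
Then combine with the cruiser (S'→S): u = (0.81926 + 0.644)/(1 + 0.81926×0.644) = 1.46326/1.52760344 = 0.95788.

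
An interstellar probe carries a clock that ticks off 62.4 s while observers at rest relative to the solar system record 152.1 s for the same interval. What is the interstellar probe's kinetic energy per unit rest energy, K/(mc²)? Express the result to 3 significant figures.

From Δt = γΔτ: γ = 152.1/62.4 = 2.4375.
K/(mc²) = γ − 1 = 2.4375 − 1 = 1.44.

1.44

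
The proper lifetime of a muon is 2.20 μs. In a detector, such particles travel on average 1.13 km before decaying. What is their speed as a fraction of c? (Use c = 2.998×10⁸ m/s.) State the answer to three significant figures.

Lab distance = (lab lifetime)·v = γτ·βc, so βγ = d/(cτ) = 1130/(2.998×10⁸ × 2.200×10^-6) = 1.7133.
With βγ = 1.7133: γ² = 1 + (βγ)² = 3.9354, and β = (βγ)/γ = 1.7133/1.98378 = 0.864.

0.864c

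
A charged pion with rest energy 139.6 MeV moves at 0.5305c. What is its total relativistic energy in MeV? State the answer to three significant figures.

165 MeV

Lorentz factor: γ = (1 − 0.28143025)^(−1/2) = 1.1797.
Total energy: E = γmc² = 1.1797 × 139.6 MeV = 165 MeV.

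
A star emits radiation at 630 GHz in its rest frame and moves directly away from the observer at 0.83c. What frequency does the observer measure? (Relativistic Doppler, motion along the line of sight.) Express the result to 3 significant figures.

192 GHz

Relativistic Doppler (source moving away): f_obs = f_src · √((1−β)/(1+β)).
With β = 0.83: factor = √(0.17/1.83) = 0.30479.
f_obs = 630 × 0.30479 = 192 GHz.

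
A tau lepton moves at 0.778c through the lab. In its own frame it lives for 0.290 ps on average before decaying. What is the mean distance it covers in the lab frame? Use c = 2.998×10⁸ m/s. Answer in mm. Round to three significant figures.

γ = 1/√(1 − β²) = 1/√(1 − 0.605284) = 1/√0.394716 = 1/0.628264 = 1.5917.
Lab-frame lifetime: Δt = γτ = 1.5917 × 0.290 ps = 0.46159 ps.
Distance: d = vΔt = 0.778 × 2.998×10⁸ m/s × 4.6159×10^-13 s = 1.08×10^-4 m = 0.108 mm.

0.108 mm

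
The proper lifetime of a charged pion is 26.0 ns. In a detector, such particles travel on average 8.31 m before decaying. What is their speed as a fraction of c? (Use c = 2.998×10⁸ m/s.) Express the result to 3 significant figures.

0.729c

d = βγcτ ⇒ βγ = d/(cτ) = 8.310 m / (7.7948 m) = 1.0661.
β = (βγ)/√(1+(βγ)²) = 1.0661/√2.13657 = 0.729.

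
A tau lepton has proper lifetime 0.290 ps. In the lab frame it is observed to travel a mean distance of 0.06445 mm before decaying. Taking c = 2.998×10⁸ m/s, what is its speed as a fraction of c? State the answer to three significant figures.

0.596c

d = βγcτ ⇒ βγ = d/(cτ) = 6.445×10^-5 m / (8.6942×10^-5 m) = 0.7413.
β = (βγ)/√(1+(βγ)²) = 0.7413/√1.549526 = 0.596.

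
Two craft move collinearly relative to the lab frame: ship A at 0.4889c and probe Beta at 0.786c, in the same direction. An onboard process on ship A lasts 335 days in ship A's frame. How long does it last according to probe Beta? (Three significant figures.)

Speed of ship A in probe Beta's frame: u = (v_A − v_B)/(1 − v_A v_B/c²) = (0.4889 − 0.786)/(1 − 0.4889×0.786) = −0.2971/0.6157246 = −0.48252; |u| = 0.48252c.
At |u| = 0.48252c, γ = (1 − 0.232826)^(−1/2) = 1.1417.
Ship A's interval is proper; time dilation gives Δt_B = γΔτ = 1.1417 × 335 days = 382 days.

382 days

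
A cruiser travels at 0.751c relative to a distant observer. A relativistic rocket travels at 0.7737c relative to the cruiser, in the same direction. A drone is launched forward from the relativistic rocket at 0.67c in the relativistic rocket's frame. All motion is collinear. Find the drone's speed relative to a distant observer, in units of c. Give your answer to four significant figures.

Apply u = (u'+v)/(1+u'v) twice. Drone in the cruiser frame: (0.67+0.7737)/(1+0.67·0.7737) = 1.4437/1.518379 = 0.95082c.
That velocity, transformed to the rest frame of a distant observer: (0.95082+0.751)/(1+0.95082·0.751) = 1.70182/1.71406582 = 0.99286c.

0.9929c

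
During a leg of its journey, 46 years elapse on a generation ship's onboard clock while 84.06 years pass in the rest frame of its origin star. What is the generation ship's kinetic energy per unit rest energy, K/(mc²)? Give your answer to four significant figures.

0.8274

From Δt = γΔτ: γ = 84.06/46 = 1.82739.
K/(mc²) = γ − 1 = 1.82739 − 1 = 0.8274.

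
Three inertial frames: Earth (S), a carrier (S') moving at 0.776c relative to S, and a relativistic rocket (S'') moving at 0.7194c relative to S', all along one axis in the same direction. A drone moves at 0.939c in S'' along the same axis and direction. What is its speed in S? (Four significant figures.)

Apply u = (u'+v)/(1+u'v) twice. Drone in the carrier frame: (0.939+0.7194)/(1+0.939·0.7194) = 1.6584/1.6755166 = 0.98978c.
That velocity, transformed to the rest frame of Earth: (0.98978+0.776)/(1+0.98978·0.776) = 1.76578/1.76806928 = 0.99871c.

0.9987c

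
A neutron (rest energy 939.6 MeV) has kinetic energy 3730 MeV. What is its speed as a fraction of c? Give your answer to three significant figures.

K = (γ−1)mc², so γ = 1 + 3730/939.6 = 4.9698.
Then v/c = √(1 − γ⁻²) = √(1 − 0.0404876) = √0.9595124 = 0.980.

0.980c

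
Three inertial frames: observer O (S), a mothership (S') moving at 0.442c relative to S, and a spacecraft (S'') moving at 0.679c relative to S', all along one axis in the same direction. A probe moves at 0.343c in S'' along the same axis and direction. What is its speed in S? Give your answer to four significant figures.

0.9301c

Apply u = (u'+v)/(1+u'v) twice. Probe in the mothership frame: (0.343+0.679)/(1+0.343·0.679) = 1.022/1.232897 = 0.82894c.
That velocity, transformed to the rest frame of observer O: (0.82894+0.442)/(1+0.82894·0.442) = 1.27094/1.36639148 = 0.93014c.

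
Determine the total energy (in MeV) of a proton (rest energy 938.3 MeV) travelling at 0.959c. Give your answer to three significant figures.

3310 MeV

Lorentz factor: γ = (1 − 0.919681)^(−1/2) = 3.5285.
Total energy: E = γmc² = 3.5285 × 938.3 MeV = 3310 MeV.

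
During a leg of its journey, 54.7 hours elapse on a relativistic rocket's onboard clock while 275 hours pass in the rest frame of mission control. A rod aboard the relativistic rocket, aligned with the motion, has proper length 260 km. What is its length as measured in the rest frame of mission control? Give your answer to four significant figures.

51.72 km

γ = Δt/Δτ = 275/54.7 = 5.02742.
L = L₀/γ = 260/5.02742 = 51.72 km.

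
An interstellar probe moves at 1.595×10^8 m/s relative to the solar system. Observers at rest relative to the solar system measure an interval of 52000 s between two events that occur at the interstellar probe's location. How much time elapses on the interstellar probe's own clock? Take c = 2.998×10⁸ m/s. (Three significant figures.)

44000 s

β = v/c = (1.595×10^8 m/s)/(2.998×10⁸ m/s) = 0.532021.
With β = 0.532021, γ = 1/√(1 − 0.532021²) = 1/√0.7169537 = 1.181.
The interstellar probe's clock runs slow as seen from the solar system, so Δτ = Δt/γ = 52000/1.181 = 44000 s.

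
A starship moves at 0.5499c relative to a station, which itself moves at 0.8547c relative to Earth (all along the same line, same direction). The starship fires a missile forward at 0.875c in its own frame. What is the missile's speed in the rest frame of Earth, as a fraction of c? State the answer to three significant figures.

First combine the missile and starship (S''→S'): u₁ = (0.875 + 0.5499)/(1 + 0.875×0.5499) = 1.4249/1.4811625 = 0.96201.
Then combine with the station (S'→S): u = (0.96201 + 0.8547)/(1 + 0.96201×0.8547) = 1.81671/1.822229947 = 0.99697.

0.997c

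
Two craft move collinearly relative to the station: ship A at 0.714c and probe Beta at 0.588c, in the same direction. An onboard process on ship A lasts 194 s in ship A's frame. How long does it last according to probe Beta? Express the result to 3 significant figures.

The velocity of ship A relative to probe Beta is (0.714 − 0.588)c / (1 − 0.714×0.588) = 0.21718c; relative speed 0.21718c.
At |u| = 0.21718c, γ = (1 − 0.0471672)^(−1/2) = 1.0245.
Ship A's interval is proper; time dilation gives Δt_B = γΔτ = 1.0245 × 194 s = 199 s.

199 s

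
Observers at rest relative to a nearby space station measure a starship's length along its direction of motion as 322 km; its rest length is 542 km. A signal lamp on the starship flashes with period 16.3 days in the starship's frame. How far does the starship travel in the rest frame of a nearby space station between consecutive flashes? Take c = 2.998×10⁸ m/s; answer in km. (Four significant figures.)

5.717×10^11 km

Length contraction gives γ = L₀/L = 542/322 = 1.68323.
β = √(1 − 1/γ²) = 0.80439. Lab-frame period = γτ = 1.68323×16.3 days = 27.437 days. Distance = βc × γτ = 0.80439 × 2.998×10⁸ m/s × 2370556.8 s = 5.7167×10^14 m = 5.717×10^11 km.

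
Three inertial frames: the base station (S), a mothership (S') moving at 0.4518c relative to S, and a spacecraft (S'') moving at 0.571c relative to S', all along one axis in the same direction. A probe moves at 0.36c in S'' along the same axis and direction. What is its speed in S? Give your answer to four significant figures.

Apply u = (u'+v)/(1+u'v) twice. Probe in the mothership frame: (0.36+0.571)/(1+0.36·0.571) = 0.931/1.20556 = 0.77226c.
That velocity, transformed to the rest frame of the base station: (0.77226+0.4518)/(1+0.77226·0.4518) = 1.22406/1.348907068 = 0.90745c.

0.9074c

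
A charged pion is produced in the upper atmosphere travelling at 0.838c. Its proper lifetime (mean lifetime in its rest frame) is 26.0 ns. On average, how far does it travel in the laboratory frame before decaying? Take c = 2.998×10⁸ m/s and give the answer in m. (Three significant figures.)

12.0 m

Lorentz factor: γ = (1 − 0.702244)^(−1/2) = 1.8326.
Lab-frame lifetime: Δt = γτ = 1.8326 × 26.0 ns = 47.648 ns.
Distance: d = vΔt = 0.838 × 2.998×10⁸ m/s × 4.7648×10^-8 s = 12.0 m.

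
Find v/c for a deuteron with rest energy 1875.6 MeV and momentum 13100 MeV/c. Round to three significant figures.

pc/(mc²) = 13100/1875.6 = 6.9844 = βγ = β/√(1−β²).
So β² = x²/(1 + x²) with x = 6.9844: x² = 48.7818, β² = 48.7818/49.7818 = 0.979912, β = 0.990.

0.990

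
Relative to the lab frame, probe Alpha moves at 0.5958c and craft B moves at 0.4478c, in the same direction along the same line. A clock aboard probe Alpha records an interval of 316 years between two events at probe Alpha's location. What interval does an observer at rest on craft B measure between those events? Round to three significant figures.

Transform probe Alpha's velocity into craft B's frame: (0.5958 − 0.4478)/(1 − 0.5958·0.4478) = 0.148/0.73320076, so the relative speed is 0.20185c.
γ for this relative speed: γ = 1/√(1 − 0.0407434) = 1.021.
Probe Alpha's interval is proper; time dilation gives Δt_B = γΔτ = 1.021 × 316 years = 323 years.

323 years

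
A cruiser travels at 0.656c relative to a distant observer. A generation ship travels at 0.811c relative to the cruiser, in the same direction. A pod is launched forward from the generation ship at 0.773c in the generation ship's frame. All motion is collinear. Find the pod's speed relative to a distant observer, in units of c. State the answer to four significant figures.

Apply u = (u'+v)/(1+u'v) twice. Pod in the cruiser frame: (0.773+0.811)/(1+0.773·0.811) = 1.584/1.626903 = 0.97363c.
That velocity, transformed to the rest frame of a distant observer: (0.97363+0.656)/(1+0.97363·0.656) = 1.62963/1.63870128 = 0.99446c.

0.9945c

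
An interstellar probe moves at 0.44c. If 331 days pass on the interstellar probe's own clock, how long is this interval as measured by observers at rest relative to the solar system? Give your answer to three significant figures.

γ = 1/√(1 − β²) = 1/√(1 − 0.1936) = 1/√0.8064 = 1/0.897998 = 1.1136.
Time dilation: Δt = γ·Δτ = 1.1136 × 331 = 369 days.

369 days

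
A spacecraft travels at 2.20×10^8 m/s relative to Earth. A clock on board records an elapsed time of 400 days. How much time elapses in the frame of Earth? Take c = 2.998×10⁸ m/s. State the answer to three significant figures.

β = v/c = (2.20×10^8 m/s)/(2.998×10⁸ m/s) = 0.733823.
β² = 0.5384962, so γ = 1/√0.4615038 = 1.472.
Time dilation: Δt = γ·Δτ = 1.472 × 400 = 589 days.

589 days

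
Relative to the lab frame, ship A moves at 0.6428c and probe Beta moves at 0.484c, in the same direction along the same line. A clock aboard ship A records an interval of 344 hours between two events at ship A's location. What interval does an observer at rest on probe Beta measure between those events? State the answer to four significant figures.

353.5 hours

The velocity of ship A relative to probe Beta is (0.6428 − 0.484)c / (1 − 0.6428×0.484) = 0.23052c; relative speed 0.23052c.
γ for this relative speed: γ = 1/√(1 − 0.0531395) = 1.0277.
The clock on ship A records proper time, so probe Beta measures Δt = γΔτ = 1.0277 × 344 = 353.5 hours.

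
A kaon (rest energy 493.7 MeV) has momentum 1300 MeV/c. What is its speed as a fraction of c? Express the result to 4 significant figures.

βγ = pc/(mc²) = 1300/493.7 = 2.6332.
Since γ² = 1 + (βγ)² = 7.93374, γ = √7.93374 = 2.81669, and β = (βγ)/γ = 2.6332/2.81669 = 0.9349.

0.9349c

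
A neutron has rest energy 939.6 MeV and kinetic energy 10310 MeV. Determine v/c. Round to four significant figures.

0.9965

γ = 1 + K/(mc²) = 1 + 10310/939.6 = 11.973.
β = √(1 − 1/γ²) = √(1 − 0.0069758) = √0.9930242 = 0.9965.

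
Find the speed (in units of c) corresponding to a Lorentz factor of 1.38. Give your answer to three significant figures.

β = √(1 − 1/γ²) = √(1 − 1/1.9044) = √0.4749 = 0.689.

0.689c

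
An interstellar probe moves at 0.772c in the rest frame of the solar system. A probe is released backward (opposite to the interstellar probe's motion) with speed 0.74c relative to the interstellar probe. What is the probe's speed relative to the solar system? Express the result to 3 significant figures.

Relativistic velocity addition: u = (u' + v)/(1 + u'v/c²), with u' = −0.74c and v = 0.772c.
Numerator: −0.74 + 0.772 = 0.032. Denominator: 1 + (−0.74)(0.772) = 0.42872.
u = 0.032/0.42872 = 0.074641, so the speed is 0.0746c.

0.0746c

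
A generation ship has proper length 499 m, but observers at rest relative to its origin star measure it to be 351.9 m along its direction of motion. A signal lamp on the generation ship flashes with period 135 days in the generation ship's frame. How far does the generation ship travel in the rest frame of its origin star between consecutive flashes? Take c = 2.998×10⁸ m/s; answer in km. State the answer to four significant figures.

3.516×10^12 km

Length contraction gives γ = L₀/L = 499/351.9 = 1.41802.
β = √(1 − 1/γ²) = 0.709. Lab-frame period = γτ = 1.41802×135 days = 191.43 days. Distance = βc × γτ = 0.709 × 2.998×10⁸ m/s × 16539552 s = 3.5156×10^15 m = 3.516×10^12 km.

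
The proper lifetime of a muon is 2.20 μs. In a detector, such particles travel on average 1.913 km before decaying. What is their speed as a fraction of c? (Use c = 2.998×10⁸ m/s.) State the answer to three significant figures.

0.945c

d = βγcτ ⇒ βγ = d/(cτ) = 1913 m / (659.56 m) = 2.9004.
β = (βγ)/√(1+(βγ)²) = 2.9004/√9.41232 = 0.945.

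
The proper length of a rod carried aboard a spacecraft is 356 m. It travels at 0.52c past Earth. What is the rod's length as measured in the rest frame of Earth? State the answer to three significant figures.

304 m

With β = 0.52, γ = 1/√(1 − 0.52²) = 1/√0.7296 = 1.1707.
Length contraction: L = L₀/γ = 356/1.1707 = 304 m.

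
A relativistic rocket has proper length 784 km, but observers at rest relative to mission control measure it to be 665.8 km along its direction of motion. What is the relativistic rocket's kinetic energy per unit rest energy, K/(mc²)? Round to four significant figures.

From L = L₀/γ: γ = 784/665.8 = 1.17753.
K/(mc²) = γ − 1 = 1.17753 − 1 = 0.1775.

0.1775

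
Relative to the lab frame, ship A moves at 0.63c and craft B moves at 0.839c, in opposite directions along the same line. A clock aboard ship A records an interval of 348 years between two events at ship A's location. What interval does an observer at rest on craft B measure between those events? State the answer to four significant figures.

1259 years

Speed of ship A in craft B's frame: u = (v_A + v_B)/(1 + v_A v_B/c²) = (0.63 + 0.839)/(1 + 0.63×0.839) = 1.469/1.52857 = 0.96103; |u| = 0.96103c.
γ for this relative speed: γ = 1/√(1 − 0.923579) = 3.6174.
The clock on ship A records proper time, so craft B measures Δt = γΔτ = 3.6174 × 348 = 1259 years.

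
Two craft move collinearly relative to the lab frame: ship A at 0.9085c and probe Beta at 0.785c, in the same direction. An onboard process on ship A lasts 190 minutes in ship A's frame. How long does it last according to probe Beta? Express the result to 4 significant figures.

210.5 minutes

Speed of ship A in probe Beta's frame: u = (v_A − v_B)/(1 − v_A v_B/c²) = (0.9085 − 0.785)/(1 − 0.9085×0.785) = 0.1235/0.2868275 = 0.43057; |u| = 0.43057c.
γ for this relative speed: γ = 1/√(1 − 0.185391) = 1.108.
The clock on ship A records proper time, so probe Beta measures Δt = γΔτ = 1.108 × 190 = 210.5 minutes.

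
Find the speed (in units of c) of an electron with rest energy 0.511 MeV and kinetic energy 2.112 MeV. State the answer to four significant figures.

K = (γ−1)mc², so γ = 1 + 2.112/0.511 = 5.1331.
Then v/c = √(1 − γ⁻²) = √(1 − 0.0379525) = √0.9620475 = 0.9808.

0.9808c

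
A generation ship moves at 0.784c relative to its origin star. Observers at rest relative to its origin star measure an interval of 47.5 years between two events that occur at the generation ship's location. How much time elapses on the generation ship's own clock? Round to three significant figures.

29.5 years

With β = 0.784, γ = 1/√(1 − 0.784²) = 1/√0.385344 = 1.6109.
The generation ship's clock runs slow as seen from its origin star, so Δτ = Δt/γ = 47.5/1.6109 = 29.5 years.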